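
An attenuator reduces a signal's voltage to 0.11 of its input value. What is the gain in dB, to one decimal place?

For a voltage ratio, dB = 20·log₁₀(V₂/V₁).
20·log₁₀(0.11) = -19.2 dB.

-19.2 dB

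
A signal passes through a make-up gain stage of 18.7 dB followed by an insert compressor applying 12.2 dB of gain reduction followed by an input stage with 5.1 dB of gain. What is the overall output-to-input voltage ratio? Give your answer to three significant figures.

3.80

Net gain = 18.7 + (−12.2) + 5.1 = 11.6 dB.
Voltage ratio = 10^(11.6/20) = 3.80.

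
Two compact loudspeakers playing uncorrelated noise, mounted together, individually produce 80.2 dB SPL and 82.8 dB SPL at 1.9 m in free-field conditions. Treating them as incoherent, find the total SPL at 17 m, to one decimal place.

Combined at 1.9 m: 10·log₁₀(10^(80.2/10)+10^(82.8/10)) = 84.70 dB SPL.
Then apply −20·log₁₀(17/1.9) = -19.03 dB → 65.7 dB SPL.

65.7 dB SPL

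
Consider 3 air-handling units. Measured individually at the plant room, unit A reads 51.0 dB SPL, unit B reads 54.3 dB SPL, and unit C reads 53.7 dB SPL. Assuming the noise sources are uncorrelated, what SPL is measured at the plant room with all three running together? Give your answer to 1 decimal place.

Uncorrelated sources add in intensity (power), not in dB.
L_total = 10·log₁₀(10^(51.0/10) + 10^(54.3/10) + 10^(53.7/10)) = 10·log₁₀(629500) = 58.0 dB SPL.

58.0 dB SPL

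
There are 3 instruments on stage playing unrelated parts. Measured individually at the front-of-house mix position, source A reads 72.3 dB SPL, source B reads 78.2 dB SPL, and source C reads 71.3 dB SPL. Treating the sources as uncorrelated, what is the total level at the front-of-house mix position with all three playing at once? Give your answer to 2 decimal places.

79.85 dB SPL

Add the sources as powers (linear), then convert back to dB:
L_total = 10·log₁₀(10^(72.3/10) + 10^(78.2/10) + 10^(71.3/10)) = 10·log₁₀(96540000) = 79.85 dB SPL.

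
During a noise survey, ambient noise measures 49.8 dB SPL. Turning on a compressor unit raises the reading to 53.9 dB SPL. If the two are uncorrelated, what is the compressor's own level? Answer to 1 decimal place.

51.8 dB SPL

Background correction is a power subtraction:
L_src = 10·log₁₀(10^(53.9/10) − 10^(49.8/10)) = 10·log₁₀(150000) = 51.8 dB SPL.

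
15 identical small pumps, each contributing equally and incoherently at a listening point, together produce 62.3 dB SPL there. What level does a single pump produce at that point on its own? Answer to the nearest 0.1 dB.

50.5 dB SPL

15 equal incoherent sources add 10·log₁₀(15) = 11.76 dB over one source.
L_one = 62.3 − 11.76 = 50.5 dB SPL.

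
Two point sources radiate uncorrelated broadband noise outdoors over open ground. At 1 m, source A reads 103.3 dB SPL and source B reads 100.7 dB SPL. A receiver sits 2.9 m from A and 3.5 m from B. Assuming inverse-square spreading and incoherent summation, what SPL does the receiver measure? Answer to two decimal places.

At the listener: L_A = 103.3 − 20·log₁₀(2.9) = 94.052 dB; L_B = 100.7 − 20·log₁₀(3.5) = 89.819 dB.
Combined: 10·log₁₀(10^(94.052/10)+10^(89.819/10)) = 95.44 dB SPL.

95.44 dB SPL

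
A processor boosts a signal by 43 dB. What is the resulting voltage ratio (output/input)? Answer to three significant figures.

Voltage ratio = 10^(dB/20).
10^(43/20) = 10^(2.150) = 141.

141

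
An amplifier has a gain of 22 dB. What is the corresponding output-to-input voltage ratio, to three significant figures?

Voltage ratio = 10^(dB/20).
10^(22/20) = 10^(1.100) = 12.6.

12.6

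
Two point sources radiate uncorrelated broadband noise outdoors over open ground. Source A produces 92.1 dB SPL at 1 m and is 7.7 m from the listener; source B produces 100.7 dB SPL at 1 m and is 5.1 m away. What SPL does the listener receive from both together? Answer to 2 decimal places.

86.80 dB SPL

At the listener: L_A = 92.1 − 20·log₁₀(7.7) = 74.370 dB; L_B = 100.7 − 20·log₁₀(5.1) = 86.549 dB.
Combined: 10·log₁₀(10^(74.370/10)+10^(86.549/10)) = 86.80 dB SPL.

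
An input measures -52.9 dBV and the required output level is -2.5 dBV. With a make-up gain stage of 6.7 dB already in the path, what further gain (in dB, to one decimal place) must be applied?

43.7 dB

The required make-up gain is the shortfall in the dB sum.
G = -2.5 − (-52.9) − 6.7 = 43.7 dB.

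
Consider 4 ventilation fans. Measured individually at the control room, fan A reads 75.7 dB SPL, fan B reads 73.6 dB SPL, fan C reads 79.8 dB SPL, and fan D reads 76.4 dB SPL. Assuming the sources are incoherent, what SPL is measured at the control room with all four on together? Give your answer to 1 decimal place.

Incoherent sources sum as intensities:
L_total = 10·log₁₀(10^(75.7/10) + 10^(73.6/10) + 10^(79.8/10) + 10^(76.4/10)) = 10·log₁₀(199200000) = 83.0 dB SPL.

83.0 dB SPL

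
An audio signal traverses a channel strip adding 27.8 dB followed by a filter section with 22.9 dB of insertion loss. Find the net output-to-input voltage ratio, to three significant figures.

1.76

Net gain = 27.8 + (−22.9) = 4.9 dB.
Voltage ratio = 10^(4.9/20) = 1.76.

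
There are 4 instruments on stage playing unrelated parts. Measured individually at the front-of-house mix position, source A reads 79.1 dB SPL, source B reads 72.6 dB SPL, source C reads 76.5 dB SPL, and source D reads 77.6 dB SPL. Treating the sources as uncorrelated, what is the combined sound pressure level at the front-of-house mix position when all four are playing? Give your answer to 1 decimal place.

Uncorrelated sources add in intensity (power), not in dB.
L_total = 10·log₁₀(10^(79.1/10) + 10^(72.6/10) + 10^(76.5/10) + 10^(77.6/10)) = 10·log₁₀(201700000) = 83.0 dB SPL.

83.0 dB SPL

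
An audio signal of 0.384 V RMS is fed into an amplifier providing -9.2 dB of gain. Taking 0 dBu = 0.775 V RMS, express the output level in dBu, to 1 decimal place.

Input level: 20·log₁₀(0.384/0.775) = -6.10 dBu.
Output: -6.10 − 9.2 = -15.3 dBu.

-15.3 dBu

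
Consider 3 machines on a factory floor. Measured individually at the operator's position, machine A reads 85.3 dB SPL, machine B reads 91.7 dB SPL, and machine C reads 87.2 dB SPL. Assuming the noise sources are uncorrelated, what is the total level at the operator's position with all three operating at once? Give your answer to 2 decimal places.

93.70 dB SPL

Add the sources as powers (linear), then convert back to dB:
L_total = 10·log₁₀(10^(85.3/10) + 10^(91.7/10) + 10^(87.2/10)) = 10·log₁₀(2343000000) = 93.70 dB SPL.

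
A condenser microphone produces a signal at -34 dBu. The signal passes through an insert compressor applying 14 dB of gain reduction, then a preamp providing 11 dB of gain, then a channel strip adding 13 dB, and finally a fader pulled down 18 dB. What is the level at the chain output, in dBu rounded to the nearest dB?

Gain stages sum in dB:
-34 − 14 + 11 + 13 − 18 = -42 dBu.

-42 dBu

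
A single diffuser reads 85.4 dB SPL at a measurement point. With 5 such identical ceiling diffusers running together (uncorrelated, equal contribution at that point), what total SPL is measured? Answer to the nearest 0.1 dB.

92.4 dB SPL

5 equal incoherent sources raise the level by 10·log₁₀(5) = 6.99 dB.
L_total = 85.4 + 6.99 = 92.4 dB SPL.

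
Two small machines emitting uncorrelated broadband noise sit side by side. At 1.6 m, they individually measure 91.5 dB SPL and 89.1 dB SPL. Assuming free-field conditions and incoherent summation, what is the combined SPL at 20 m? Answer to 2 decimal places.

71.54 dB SPL

Combined at 1.6 m: 10·log₁₀(10^(91.5/10)+10^(89.1/10)) = 93.474 dB SPL.
Then apply −20·log₁₀(20/1.6) = -21.938 dB → 71.54 dB SPL.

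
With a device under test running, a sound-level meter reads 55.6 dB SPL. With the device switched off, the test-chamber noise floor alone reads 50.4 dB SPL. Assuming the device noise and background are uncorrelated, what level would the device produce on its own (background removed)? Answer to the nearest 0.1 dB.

54.0 dB SPL

Subtract intensities: L_src = 10·log₁₀(10^(L_total/10) − 10^(L_bg/10)).
L_src = 10·log₁₀(10^(55.6/10) − 10^(50.4/10)) = 10·log₁₀(253400) = 54.0 dB SPL.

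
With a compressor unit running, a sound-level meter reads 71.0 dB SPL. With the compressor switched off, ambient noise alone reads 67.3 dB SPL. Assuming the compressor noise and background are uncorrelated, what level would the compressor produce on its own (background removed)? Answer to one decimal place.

Subtract intensities: L_src = 10·log₁₀(10^(L_total/10) − 10^(L_bg/10)).
L_src = 10·log₁₀(10^(71.0/10) − 10^(67.3/10)) = 10·log₁₀(7219000) = 68.6 dB SPL.

68.6 dB SPL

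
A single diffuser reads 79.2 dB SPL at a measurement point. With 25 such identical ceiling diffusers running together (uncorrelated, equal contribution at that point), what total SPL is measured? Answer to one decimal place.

93.2 dB SPL

25 equal incoherent sources raise the level by 10·log₁₀(25) = 13.98 dB.
L_total = 79.2 + 13.98 = 93.2 dB SPL.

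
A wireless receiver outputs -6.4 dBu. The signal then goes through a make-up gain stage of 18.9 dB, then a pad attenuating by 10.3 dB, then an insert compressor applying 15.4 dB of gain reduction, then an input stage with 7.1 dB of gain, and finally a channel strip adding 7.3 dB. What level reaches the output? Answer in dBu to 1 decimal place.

In dB, series stages simply add:
-6.4 + 18.9 − 10.3 − 15.4 + 7.1 + 7.3 = +1.2 dBu.

+1.2 dBu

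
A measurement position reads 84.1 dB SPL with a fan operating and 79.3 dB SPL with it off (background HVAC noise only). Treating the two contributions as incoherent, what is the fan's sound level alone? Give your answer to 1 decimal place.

82.4 dB SPL

Subtract intensities: L_src = 10·log₁₀(10^(L_total/10) − 10^(L_bg/10)).
L_src = 10·log₁₀(10^(84.1/10) − 10^(79.3/10)) = 10·log₁₀(171900000) = 82.4 dB SPL.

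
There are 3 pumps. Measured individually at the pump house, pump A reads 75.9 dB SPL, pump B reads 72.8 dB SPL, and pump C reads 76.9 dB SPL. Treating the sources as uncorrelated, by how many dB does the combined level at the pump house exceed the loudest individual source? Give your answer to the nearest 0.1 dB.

3.4 dB

Uncorrelated sources add in intensity (power), not in dB.
L_total = 10·log₁₀(10^(75.9/10) + 10^(72.8/10) + 10^(76.9/10)) = 80.29 dB SPL.
Excess over the loudest (76.9 dB): 80.29 − 76.9 = 3.4 dB.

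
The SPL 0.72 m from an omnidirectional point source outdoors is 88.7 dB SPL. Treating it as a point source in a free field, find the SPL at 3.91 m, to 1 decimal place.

For a point source in a free field, ΔL = −20·log₁₀(d₂/d₁).
ΔL = −20·log₁₀(3.91/0.72) = -14.70 dB, so L₂ = 88.7 + (-14.70) = 74.0 dB SPL.

74.0 dB SPL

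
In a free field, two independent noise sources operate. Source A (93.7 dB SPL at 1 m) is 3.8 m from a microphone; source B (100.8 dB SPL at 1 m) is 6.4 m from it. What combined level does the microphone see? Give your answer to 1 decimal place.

86.6 dB SPL

At the listener: L_A = 93.7 − 20·log₁₀(3.8) = 82.10 dB; L_B = 100.8 − 20·log₁₀(6.4) = 84.68 dB.
Combined: 10·log₁₀(10^(82.10/10)+10^(84.68/10)) = 86.6 dB SPL.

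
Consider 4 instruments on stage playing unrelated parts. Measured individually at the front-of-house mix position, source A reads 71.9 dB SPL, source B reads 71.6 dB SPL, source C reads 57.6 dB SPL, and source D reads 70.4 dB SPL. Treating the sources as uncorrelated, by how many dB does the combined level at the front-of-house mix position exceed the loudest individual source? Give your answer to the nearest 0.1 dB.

Uncorrelated sources add in intensity (power), not in dB.
L_total = 10·log₁₀(10^(71.9/10) + 10^(71.6/10) + 10^(57.6/10) + 10^(70.4/10)) = 76.18 dB SPL.
Excess over the loudest (71.9 dB): 76.18 − 71.9 = 4.3 dB.

4.3 dB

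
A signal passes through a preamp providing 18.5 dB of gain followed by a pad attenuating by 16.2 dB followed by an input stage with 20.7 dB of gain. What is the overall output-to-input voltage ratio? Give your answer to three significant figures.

Net gain = 18.5 + (−16.2) + 20.7 = 23.0 dB.
Voltage ratio = 10^(23.0/20) = 14.1.

14.1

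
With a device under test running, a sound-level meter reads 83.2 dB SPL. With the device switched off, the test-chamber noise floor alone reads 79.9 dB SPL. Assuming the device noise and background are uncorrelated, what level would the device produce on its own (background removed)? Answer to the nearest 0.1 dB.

80.5 dB SPL

Subtract intensities: L_src = 10·log₁₀(10^(L_total/10) − 10^(L_bg/10)).
L_src = 10·log₁₀(10^(83.2/10) − 10^(79.9/10)) = 10·log₁₀(111200000) = 80.5 dB SPL.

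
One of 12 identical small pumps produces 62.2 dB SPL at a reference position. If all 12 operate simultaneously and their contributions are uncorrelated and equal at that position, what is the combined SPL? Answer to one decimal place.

73.0 dB SPL

12 equal incoherent sources raise the level by 10·log₁₀(12) = 10.79 dB.
L_total = 62.2 + 10.79 = 73.0 dB SPL.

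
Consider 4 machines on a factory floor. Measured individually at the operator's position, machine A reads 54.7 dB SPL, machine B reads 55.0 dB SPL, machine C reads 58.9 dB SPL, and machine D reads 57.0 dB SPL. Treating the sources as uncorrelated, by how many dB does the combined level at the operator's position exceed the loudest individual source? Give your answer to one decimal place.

Add the sources as powers (linear), then convert back to dB:
L_total = 10·log₁₀(10^(54.7/10) + 10^(55.0/10) + 10^(58.9/10) + 10^(57.0/10)) = 62.76 dB SPL.
Excess over the loudest (58.9 dB): 62.76 − 58.9 = 3.9 dB.

3.9 dB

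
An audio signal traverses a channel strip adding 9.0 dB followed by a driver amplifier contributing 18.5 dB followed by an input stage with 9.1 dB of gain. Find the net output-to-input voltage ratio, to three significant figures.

67.6

Net gain = 9.0 + 18.5 + 9.1 = 36.6 dB.
Voltage ratio = 10^(36.6/20) = 67.6.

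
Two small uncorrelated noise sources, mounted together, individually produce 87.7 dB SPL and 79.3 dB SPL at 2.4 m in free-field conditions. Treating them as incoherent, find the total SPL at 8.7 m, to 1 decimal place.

77.1 dB SPL

Combined at 2.4 m: 10·log₁₀(10^(87.7/10)+10^(79.3/10)) = 88.29 dB SPL.
Then apply −20·log₁₀(8.7/2.4) = -11.19 dB → 77.1 dB SPL.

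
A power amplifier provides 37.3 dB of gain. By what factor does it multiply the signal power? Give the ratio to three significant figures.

5370

Power ratio = 10^(dB/10).
10^(37.3/10) = 10^(3.730) = 5370.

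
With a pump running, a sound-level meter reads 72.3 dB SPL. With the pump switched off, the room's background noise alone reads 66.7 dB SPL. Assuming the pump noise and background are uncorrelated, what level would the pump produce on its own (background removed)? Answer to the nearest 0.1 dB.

70.9 dB SPL

Subtract intensities: L_src = 10·log₁₀(10^(L_total/10) − 10^(L_bg/10)).
L_src = 10·log₁₀(10^(72.3/10) − 10^(66.7/10)) = 10·log₁₀(12310000) = 70.9 dB SPL.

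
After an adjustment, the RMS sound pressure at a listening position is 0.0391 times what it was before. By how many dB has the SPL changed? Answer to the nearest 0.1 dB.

SPL change from a pressure ratio uses the 20·log₁₀ form:
20·log₁₀(0.0391) = -28.2 dB.

-28.2 dB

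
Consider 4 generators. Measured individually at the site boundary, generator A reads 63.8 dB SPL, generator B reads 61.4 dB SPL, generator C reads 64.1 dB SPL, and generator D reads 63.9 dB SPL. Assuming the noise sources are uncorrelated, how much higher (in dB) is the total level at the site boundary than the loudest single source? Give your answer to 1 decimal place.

5.3 dB

Uncorrelated sources add in intensity (power), not in dB.
L_total = 10·log₁₀(10^(63.8/10) + 10^(61.4/10) + 10^(64.1/10) + 10^(63.9/10)) = 69.45 dB SPL.
Excess over the loudest (64.1 dB): 69.45 − 64.1 = 5.3 dB.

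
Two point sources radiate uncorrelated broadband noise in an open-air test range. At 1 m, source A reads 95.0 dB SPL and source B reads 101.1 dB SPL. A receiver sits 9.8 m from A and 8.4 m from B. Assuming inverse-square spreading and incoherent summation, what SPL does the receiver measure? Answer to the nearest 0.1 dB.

At the listener: L_A = 95.0 − 20·log₁₀(9.8) = 75.18 dB; L_B = 101.1 − 20·log₁₀(8.4) = 82.61 dB.
Combined: 10·log₁₀(10^(75.18/10)+10^(82.61/10)) = 83.3 dB SPL.

83.3 dB SPL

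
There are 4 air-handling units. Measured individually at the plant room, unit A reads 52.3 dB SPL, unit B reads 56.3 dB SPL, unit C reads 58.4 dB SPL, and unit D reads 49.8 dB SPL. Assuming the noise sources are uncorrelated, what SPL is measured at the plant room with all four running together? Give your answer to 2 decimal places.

61.41 dB SPL

Add the sources as powers (linear), then convert back to dB:
L_total = 10·log₁₀(10^(52.3/10) + 10^(56.3/10) + 10^(58.4/10) + 10^(49.8/10)) = 10·log₁₀(1384000) = 61.41 dB SPL.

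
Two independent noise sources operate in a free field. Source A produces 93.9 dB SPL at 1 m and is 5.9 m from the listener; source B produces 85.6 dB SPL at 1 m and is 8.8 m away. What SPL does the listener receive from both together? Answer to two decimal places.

78.76 dB SPL

At the listener: L_A = 93.9 − 20·log₁₀(5.9) = 78.483 dB; L_B = 85.6 − 20·log₁₀(8.8) = 66.710 dB.
Combined: 10·log₁₀(10^(78.483/10)+10^(66.710/10)) = 78.76 dB SPL.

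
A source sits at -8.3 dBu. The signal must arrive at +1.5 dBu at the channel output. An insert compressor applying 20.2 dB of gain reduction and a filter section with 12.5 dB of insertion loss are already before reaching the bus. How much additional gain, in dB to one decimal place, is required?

The required make-up gain is the shortfall in the dB sum.
G = +1.5 − (-8.3) + 20.2 + 12.5 = 42.5 dB.

42.5 dB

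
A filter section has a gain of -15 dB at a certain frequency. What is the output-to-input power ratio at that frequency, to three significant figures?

0.0316

Power ratio = 10^(dB/10).
10^(-15/10) = 10^(-1.500) = 0.0316.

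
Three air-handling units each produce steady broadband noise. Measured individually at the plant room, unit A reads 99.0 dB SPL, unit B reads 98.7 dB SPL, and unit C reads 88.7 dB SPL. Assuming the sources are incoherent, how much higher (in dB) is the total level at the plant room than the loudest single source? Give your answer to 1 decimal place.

3.1 dB

Incoherent sources sum as intensities:
L_total = 10·log₁₀(10^(99.0/10) + 10^(98.7/10) + 10^(88.7/10)) = 102.07 dB SPL.
Excess over the loudest (99.0 dB): 102.07 − 99.0 = 3.1 dB.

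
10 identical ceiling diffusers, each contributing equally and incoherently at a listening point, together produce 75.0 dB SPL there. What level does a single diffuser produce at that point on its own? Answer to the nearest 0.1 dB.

65.0 dB SPL

10 equal incoherent sources add 10·log₁₀(10) = 10.00 dB over one source.
L_one = 75.0 − 10.00 = 65.0 dB SPL.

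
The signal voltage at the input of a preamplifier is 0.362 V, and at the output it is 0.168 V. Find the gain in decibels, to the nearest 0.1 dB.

Voltage ratio → dB uses the 20·log₁₀ form:
20·log₁₀(0.168/0.362) = 20·log₁₀(0.4641) = -6.7 dB.

-6.7 dB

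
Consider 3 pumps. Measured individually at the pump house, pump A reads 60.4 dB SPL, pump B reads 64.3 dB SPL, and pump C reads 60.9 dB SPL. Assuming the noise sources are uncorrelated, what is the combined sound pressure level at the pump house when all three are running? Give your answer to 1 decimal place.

67.0 dB SPL

Incoherent sources sum as intensities:
L_total = 10·log₁₀(10^(60.4/10) + 10^(64.3/10) + 10^(60.9/10)) = 10·log₁₀(5018000) = 67.0 dB SPL.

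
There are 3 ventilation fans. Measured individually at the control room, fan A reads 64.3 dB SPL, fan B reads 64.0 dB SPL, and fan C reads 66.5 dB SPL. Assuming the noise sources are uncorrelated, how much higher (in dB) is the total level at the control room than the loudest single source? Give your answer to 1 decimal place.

3.4 dB

Uncorrelated sources add in intensity (power), not in dB.
L_total = 10·log₁₀(10^(64.3/10) + 10^(64.0/10) + 10^(66.5/10)) = 69.85 dB SPL.
Excess over the loudest (66.5 dB): 69.85 − 66.5 = 3.4 dB.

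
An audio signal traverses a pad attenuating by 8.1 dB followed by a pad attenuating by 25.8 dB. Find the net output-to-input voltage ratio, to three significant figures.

0.0202

Net gain = (−8.1) + (−25.8) = -33.9 dB.
Voltage ratio = 10^(-33.9/20) = 0.0202.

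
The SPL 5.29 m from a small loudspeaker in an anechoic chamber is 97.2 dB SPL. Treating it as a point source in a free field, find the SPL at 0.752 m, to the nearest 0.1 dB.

114.1 dB SPL

Inverse-square spreading gives ΔL = −20·log₁₀(d₂/d₁).
ΔL = −20·log₁₀(0.752/5.29) = 16.94 dB, so L₂ = 97.2 + (16.94) = 114.1 dB SPL.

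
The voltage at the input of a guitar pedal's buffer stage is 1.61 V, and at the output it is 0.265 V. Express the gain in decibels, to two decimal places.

-15.67 dB

Voltage ratio → dB uses the 20·log₁₀ form:
20·log₁₀(0.265/1.61) = 20·log₁₀(0.1646) = -15.67 dB.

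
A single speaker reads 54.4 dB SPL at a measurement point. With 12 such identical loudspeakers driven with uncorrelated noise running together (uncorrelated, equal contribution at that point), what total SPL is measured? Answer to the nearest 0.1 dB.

12 equal incoherent sources raise the level by 10·log₁₀(12) = 10.79 dB.
L_total = 54.4 + 10.79 = 65.2 dB SPL.

65.2 dB SPL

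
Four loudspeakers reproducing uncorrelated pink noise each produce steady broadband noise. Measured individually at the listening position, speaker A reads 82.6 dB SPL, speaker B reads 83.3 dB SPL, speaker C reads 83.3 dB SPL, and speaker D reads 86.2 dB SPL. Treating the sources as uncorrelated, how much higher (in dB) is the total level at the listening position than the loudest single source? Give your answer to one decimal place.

3.9 dB

Incoherent sources sum as intensities:
L_total = 10·log₁₀(10^(82.6/10) + 10^(83.3/10) + 10^(83.3/10) + 10^(86.2/10)) = 90.11 dB SPL.
Excess over the loudest (86.2 dB): 90.11 − 86.2 = 3.9 dB.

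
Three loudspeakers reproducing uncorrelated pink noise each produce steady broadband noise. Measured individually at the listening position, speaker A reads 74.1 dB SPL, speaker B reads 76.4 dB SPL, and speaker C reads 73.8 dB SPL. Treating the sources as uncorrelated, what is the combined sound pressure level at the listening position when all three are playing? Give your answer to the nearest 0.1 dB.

Incoherent sources sum as intensities:
L_total = 10·log₁₀(10^(74.1/10) + 10^(76.4/10) + 10^(73.8/10)) = 10·log₁₀(93340000) = 79.7 dB SPL.

79.7 dB SPL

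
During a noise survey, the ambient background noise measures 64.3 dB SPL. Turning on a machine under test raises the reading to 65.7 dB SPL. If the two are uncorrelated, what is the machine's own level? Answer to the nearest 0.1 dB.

60.1 dB SPL

Remove the background by subtracting linear intensities:
L_src = 10·log₁₀(10^(65.7/10) − 10^(64.3/10)) = 10·log₁₀(1024000) = 60.1 dB SPL.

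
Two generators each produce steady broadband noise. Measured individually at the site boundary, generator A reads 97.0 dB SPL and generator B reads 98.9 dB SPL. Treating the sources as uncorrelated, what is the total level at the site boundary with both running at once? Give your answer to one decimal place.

101.1 dB SPL

Uncorrelated sources add in intensity (power), not in dB.
L_total = 10·log₁₀(10^(97.0/10) + 10^(98.9/10)) = 10·log₁₀(12774000000) = 101.1 dB SPL.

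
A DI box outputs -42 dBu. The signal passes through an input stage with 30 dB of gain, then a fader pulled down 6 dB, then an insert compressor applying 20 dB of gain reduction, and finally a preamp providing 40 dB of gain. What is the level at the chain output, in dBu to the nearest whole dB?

In dB, series stages simply add:
-42 + 30 − 6 − 20 + 40 = +2 dBu.

+2 dBu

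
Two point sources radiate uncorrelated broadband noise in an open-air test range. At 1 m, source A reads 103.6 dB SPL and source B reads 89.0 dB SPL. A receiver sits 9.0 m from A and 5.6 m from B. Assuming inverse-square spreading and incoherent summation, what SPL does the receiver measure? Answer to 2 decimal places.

84.89 dB SPL

At the listener: L_A = 103.6 − 20·log₁₀(9.0) = 84.515 dB; L_B = 89.0 − 20·log₁₀(5.6) = 74.036 dB.
Combined: 10·log₁₀(10^(84.515/10)+10^(74.036/10)) = 84.89 dB SPL.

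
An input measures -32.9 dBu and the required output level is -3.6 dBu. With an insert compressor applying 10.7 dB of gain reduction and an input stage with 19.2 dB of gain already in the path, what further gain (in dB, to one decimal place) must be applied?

The required make-up gain is the shortfall in the dB sum.
G = -3.6 − (-32.9) + 10.7 − 19.2 = 20.8 dB.

20.8 dB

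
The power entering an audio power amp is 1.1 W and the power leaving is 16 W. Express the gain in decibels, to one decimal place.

11.6 dB

For a power ratio, dB = 10·log₁₀(P₂/P₁).
10·log₁₀(16/1.1) = 10·log₁₀(14.55) = 11.6 dB.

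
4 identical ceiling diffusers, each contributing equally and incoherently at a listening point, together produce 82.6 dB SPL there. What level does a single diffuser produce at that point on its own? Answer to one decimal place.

76.6 dB SPL

4 equal incoherent sources add 10·log₁₀(4) = 6.02 dB over one source.
L_one = 82.6 − 6.02 = 76.6 dB SPL.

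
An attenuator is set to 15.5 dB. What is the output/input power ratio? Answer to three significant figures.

0.0282

Power ratio = 10^(dB/10).
10^(-15.5/10) = 10^(-1.550) = 0.0282.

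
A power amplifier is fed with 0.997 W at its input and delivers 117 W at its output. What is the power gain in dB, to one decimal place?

Power ratio → dB uses the 10·log₁₀ form:
10·log₁₀(117/0.997) = 10·log₁₀(117.4) = 20.7 dB.

20.7 dB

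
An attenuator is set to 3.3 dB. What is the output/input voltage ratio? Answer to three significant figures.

0.684

Voltage ratio = 10^(dB/20).
10^(-3.3/20) = 10^(-0.1650) = 0.684.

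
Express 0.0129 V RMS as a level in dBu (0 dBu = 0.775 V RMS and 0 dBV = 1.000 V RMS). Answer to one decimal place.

dBu = 20·log₁₀(V / 0.775 V).
20·log₁₀(0.0129/0.775) = -35.6 dBu.

-35.6 dBu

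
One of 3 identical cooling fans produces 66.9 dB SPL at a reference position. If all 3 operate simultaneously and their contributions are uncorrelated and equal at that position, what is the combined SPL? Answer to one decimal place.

71.7 dB SPL

3 equal incoherent sources raise the level by 10·log₁₀(3) = 4.77 dB.
L_total = 66.9 + 4.77 = 71.7 dB SPL.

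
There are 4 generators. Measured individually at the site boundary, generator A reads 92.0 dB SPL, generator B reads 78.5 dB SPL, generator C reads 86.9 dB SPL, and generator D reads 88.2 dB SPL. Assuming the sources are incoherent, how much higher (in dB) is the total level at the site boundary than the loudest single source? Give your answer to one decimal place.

2.5 dB

Uncorrelated sources add in intensity (power), not in dB.
L_total = 10·log₁₀(10^(92.0/10) + 10^(78.5/10) + 10^(86.9/10) + 10^(88.2/10)) = 94.48 dB SPL.
Excess over the loudest (92.0 dB): 94.48 − 92.0 = 2.5 dB.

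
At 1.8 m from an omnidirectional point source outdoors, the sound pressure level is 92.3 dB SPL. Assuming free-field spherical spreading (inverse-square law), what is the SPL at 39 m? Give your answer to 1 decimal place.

65.6 dB SPL

For a point source in a free field, ΔL = −20·log₁₀(d₂/d₁).
ΔL = −20·log₁₀(39/1.8) = -26.72 dB, so L₂ = 92.3 + (-26.72) = 65.6 dB SPL.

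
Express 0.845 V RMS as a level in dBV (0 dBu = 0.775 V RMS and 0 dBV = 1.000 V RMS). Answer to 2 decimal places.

dBV = 20·log₁₀(V / 1.000 V).
20·log₁₀(0.845/1.000) = -1.46 dBV.

-1.46 dBV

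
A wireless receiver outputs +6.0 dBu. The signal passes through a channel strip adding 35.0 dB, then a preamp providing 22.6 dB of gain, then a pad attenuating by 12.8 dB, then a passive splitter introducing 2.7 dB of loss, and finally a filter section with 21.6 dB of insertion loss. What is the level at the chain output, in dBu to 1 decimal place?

+26.5 dBu

Cascaded gains and losses add directly in dB.
+6.0 + 35.0 + 22.6 − 12.8 − 2.7 − 21.6 = +26.5 dBu.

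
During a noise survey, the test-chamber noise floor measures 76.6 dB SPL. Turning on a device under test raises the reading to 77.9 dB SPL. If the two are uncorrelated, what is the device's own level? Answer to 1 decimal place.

72.0 dB SPL

Background correction is a power subtraction:
L_src = 10·log₁₀(10^(77.9/10) − 10^(76.6/10)) = 10·log₁₀(15950000) = 72.0 dB SPL.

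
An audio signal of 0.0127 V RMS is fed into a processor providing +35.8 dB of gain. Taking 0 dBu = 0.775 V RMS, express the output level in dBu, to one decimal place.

+0.1 dBu

Input level: 20·log₁₀(0.0127/0.775) = -35.71 dBu.
Output: -35.71 + 35.8 = +0.1 dBu.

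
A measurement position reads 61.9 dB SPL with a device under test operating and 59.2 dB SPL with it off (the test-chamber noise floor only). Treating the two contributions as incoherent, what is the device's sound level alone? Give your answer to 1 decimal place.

58.6 dB SPL

Subtract intensities: L_src = 10·log₁₀(10^(L_total/10) − 10^(L_bg/10)).
L_src = 10·log₁₀(10^(61.9/10) − 10^(59.2/10)) = 10·log₁₀(717100) = 58.6 dB SPL.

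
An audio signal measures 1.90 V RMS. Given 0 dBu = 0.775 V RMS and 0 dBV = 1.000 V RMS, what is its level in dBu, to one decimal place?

dBu = 20·log₁₀(V / 0.775 V).
20·log₁₀(1.90/0.775) = +7.8 dBu.

+7.8 dBu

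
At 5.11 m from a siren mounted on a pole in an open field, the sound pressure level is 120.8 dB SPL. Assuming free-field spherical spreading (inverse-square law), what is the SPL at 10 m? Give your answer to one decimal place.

115.0 dB SPL

For a point source in a free field, ΔL = −20·log₁₀(d₂/d₁).
ΔL = −20·log₁₀(10/5.11) = -5.83 dB, so L₂ = 120.8 + (-5.83) = 115.0 dB SPL.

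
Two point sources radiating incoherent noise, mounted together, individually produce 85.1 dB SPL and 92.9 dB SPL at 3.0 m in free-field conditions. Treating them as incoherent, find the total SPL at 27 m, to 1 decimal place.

Combined at 3.0 m: 10·log₁₀(10^(85.1/10)+10^(92.9/10)) = 93.57 dB SPL.
Then apply −20·log₁₀(27/3.0) = -19.08 dB → 74.5 dB SPL.

74.5 dB SPL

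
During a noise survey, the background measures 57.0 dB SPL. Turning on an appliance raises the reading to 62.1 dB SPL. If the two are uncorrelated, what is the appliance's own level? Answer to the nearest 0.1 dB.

60.5 dB SPL

Remove the background by subtracting linear intensities:
L_src = 10·log₁₀(10^(62.1/10) − 10^(57.0/10)) = 10·log₁₀(1121000) = 60.5 dB SPL.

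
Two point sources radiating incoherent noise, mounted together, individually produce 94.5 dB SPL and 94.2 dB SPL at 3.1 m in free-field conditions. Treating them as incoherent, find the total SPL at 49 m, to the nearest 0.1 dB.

73.4 dB SPL

Combined at 3.1 m: 10·log₁₀(10^(94.5/10)+10^(94.2/10)) = 97.36 dB SPL.
Then apply −20·log₁₀(49/3.1) = -23.98 dB → 73.4 dB SPL.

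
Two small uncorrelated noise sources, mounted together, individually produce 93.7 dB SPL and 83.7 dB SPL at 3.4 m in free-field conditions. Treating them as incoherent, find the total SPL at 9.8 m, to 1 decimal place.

84.9 dB SPL

Combined at 3.4 m: 10·log₁₀(10^(93.7/10)+10^(83.7/10)) = 94.11 dB SPL.
Then apply −20·log₁₀(9.8/3.4) = -9.19 dB → 84.9 dB SPL.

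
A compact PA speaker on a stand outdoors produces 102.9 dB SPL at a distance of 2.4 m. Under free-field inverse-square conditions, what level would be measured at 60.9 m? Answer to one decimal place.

For a point source in a free field, ΔL = −20·log₁₀(d₂/d₁).
ΔL = −20·log₁₀(60.9/2.4) = -28.09 dB, so L₂ = 102.9 + (-28.09) = 74.8 dB SPL.

74.8 dB SPL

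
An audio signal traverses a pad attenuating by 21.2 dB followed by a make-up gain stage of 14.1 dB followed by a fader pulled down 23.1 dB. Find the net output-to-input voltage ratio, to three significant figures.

0.0309

Net gain = (−21.2) + 14.1 + (−23.1) = -30.2 dB.
Voltage ratio = 10^(-30.2/20) = 0.0309.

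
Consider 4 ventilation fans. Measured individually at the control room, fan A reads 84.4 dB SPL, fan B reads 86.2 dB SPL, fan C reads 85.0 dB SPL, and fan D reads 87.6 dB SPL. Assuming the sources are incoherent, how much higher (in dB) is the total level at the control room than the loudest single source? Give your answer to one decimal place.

4.4 dB

Add the sources as powers (linear), then convert back to dB:
L_total = 10·log₁₀(10^(84.4/10) + 10^(86.2/10) + 10^(85.0/10) + 10^(87.6/10)) = 92.00 dB SPL.
Excess over the loudest (87.6 dB): 92.00 − 87.6 = 4.4 dB.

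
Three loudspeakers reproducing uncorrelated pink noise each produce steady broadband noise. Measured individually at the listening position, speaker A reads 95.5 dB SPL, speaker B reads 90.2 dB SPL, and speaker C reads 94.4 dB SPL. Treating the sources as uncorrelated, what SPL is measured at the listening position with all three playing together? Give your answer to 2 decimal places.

98.66 dB SPL

Uncorrelated sources add in intensity (power), not in dB.
L_total = 10·log₁₀(10^(95.5/10) + 10^(90.2/10) + 10^(94.4/10)) = 10·log₁₀(7349000000) = 98.66 dB SPL.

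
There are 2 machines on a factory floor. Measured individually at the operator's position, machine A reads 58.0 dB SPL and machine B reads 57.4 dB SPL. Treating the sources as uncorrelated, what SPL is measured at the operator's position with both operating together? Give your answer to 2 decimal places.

60.72 dB SPL

Add the sources as powers (linear), then convert back to dB:
L_total = 10·log₁₀(10^(58.0/10) + 10^(57.4/10)) = 10·log₁₀(1180000) = 60.72 dB SPL.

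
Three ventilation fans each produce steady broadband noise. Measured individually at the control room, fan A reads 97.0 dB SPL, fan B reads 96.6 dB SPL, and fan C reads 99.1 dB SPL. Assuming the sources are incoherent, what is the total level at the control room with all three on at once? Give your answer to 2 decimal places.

Uncorrelated sources add in intensity (power), not in dB.
L_total = 10·log₁₀(10^(97.0/10) + 10^(96.6/10) + 10^(99.1/10)) = 10·log₁₀(17711000000) = 102.48 dB SPL.

102.48 dB SPL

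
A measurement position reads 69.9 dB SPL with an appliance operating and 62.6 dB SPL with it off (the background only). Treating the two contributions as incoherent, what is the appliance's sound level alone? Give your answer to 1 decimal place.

Subtract intensities: L_src = 10·log₁₀(10^(L_total/10) − 10^(L_bg/10)).
L_src = 10·log₁₀(10^(69.9/10) − 10^(62.6/10)) = 10·log₁₀(7953000) = 69.0 dB SPL.

69.0 dB SPL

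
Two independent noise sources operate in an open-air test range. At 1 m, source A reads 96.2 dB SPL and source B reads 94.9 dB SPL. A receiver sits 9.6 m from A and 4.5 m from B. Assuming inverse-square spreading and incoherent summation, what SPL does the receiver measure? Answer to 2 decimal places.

At the listener: L_A = 96.2 − 20·log₁₀(9.6) = 76.555 dB; L_B = 94.9 − 20·log₁₀(4.5) = 81.836 dB.
Combined: 10·log₁₀(10^(76.555/10)+10^(81.836/10)) = 82.96 dB SPL.

82.96 dB SPL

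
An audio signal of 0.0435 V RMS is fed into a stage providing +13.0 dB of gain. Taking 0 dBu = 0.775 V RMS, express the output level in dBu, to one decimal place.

Input level: 20·log₁₀(0.0435/0.775) = -25.02 dBu.
Output: -25.02 + 13.0 = -12.0 dBu.

-12.0 dBu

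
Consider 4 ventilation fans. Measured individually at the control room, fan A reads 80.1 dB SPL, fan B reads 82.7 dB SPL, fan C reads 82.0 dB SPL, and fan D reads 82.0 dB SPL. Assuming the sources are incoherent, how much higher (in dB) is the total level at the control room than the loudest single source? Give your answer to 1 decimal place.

5.1 dB

Uncorrelated sources add in intensity (power), not in dB.
L_total = 10·log₁₀(10^(80.1/10) + 10^(82.7/10) + 10^(82.0/10) + 10^(82.0/10)) = 87.82 dB SPL.
Excess over the loudest (82.7 dB): 87.82 − 82.7 = 5.1 dB.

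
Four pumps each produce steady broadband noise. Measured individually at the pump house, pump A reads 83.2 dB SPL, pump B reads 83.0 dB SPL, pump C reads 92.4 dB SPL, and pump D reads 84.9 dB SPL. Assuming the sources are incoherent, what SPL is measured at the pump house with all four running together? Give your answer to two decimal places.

93.90 dB SPL

Uncorrelated sources add in intensity (power), not in dB.
L_total = 10·log₁₀(10^(83.2/10) + 10^(83.0/10) + 10^(92.4/10) + 10^(84.9/10)) = 10·log₁₀(2455000000) = 93.90 dB SPL.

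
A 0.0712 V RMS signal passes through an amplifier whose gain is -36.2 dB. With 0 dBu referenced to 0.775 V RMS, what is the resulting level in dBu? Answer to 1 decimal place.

-56.9 dBu

Input level: 20·log₁₀(0.0712/0.775) = -20.74 dBu.
Output: -20.74 − 36.2 = -56.9 dBu.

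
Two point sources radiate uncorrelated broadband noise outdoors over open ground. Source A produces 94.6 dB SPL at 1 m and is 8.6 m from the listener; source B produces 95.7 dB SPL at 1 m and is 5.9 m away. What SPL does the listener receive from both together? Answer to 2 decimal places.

81.64 dB SPL

At the listener: L_A = 94.6 − 20·log₁₀(8.6) = 75.910 dB; L_B = 95.7 − 20·log₁₀(5.9) = 80.283 dB.
Combined: 10·log₁₀(10^(75.910/10)+10^(80.283/10)) = 81.64 dB SPL.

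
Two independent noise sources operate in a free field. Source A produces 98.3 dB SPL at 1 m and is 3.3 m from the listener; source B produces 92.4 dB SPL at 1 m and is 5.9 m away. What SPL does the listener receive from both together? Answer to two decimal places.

88.27 dB SPL

At the listener: L_A = 98.3 − 20·log₁₀(3.3) = 87.930 dB; L_B = 92.4 − 20·log₁₀(5.9) = 76.983 dB.
Combined: 10·log₁₀(10^(87.930/10)+10^(76.983/10)) = 88.27 dB SPL.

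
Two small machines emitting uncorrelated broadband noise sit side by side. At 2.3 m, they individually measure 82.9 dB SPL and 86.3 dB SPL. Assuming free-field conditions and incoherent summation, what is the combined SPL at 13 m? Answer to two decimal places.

Combined at 2.3 m: 10·log₁₀(10^(82.9/10)+10^(86.3/10)) = 87.935 dB SPL.
Then apply −20·log₁₀(13/2.3) = -15.044 dB → 72.89 dB SPL.

72.89 dB SPL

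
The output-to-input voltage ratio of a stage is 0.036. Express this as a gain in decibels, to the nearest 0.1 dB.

For a voltage ratio, dB = 20·log₁₀(V₂/V₁).
20·log₁₀(0.036) = -28.9 dB.

-28.9 dB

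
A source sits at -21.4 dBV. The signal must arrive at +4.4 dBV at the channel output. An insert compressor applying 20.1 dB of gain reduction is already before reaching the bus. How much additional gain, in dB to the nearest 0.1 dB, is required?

45.9 dB

The required make-up gain is the shortfall in the dB sum.
G = +4.4 − (-21.4) + 20.1 = 45.9 dB.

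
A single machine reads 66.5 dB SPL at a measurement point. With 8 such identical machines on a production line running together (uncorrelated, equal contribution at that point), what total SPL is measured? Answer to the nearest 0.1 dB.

8 equal incoherent sources raise the level by 10·log₁₀(8) = 9.03 dB.
L_total = 66.5 + 9.03 = 75.5 dB SPL.

75.5 dB SPL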